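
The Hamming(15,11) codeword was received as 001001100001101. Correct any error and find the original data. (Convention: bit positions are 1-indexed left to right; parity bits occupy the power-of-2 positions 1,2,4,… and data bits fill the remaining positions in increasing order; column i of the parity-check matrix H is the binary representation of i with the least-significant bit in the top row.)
Syndrome s = H · r^T (mod 2), r = 001001100001101:
  s[0] = (101010101010101)·(001001100001101) mod 2 = 0+0+1+0+0+0+1+0+0+0+0+0+1+0+1 mod 2 = 0
  s[1] = (011001100110011)·(001001100001101) mod 2 = 0+0+1+0+0+1+1+0+0+0+0+0+0+0+1 mod 2 = 0
  s[2] = (000111100001111)·(001001100001101) mod 2 = 0+0+0+0+0+1+1+0+0+0+0+1+1+0+1 mod 2 = 1
  s[3] = (000000011111111)·(001001100001101) mod 2 = 0+0+0+0+0+0+0+0+0+0+0+1+1+0+1 mod 2 = 1
Syndrome = 0011
Column 12 of H equals this syndrome → error at bit 12 (1-indexed).
Flip bit 12: 001001100001101 → 001001100000101
Extract data bits at positions {3,5,6,7,9,10,11,12,13,14,15}: 10110000101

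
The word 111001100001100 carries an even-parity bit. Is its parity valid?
Sum of all bits: 1+1+1+0+0+1+1+0+0+0+0+1+1+0+0 = 7; 7 mod 2 = 1. Result is 1 → parity error detected.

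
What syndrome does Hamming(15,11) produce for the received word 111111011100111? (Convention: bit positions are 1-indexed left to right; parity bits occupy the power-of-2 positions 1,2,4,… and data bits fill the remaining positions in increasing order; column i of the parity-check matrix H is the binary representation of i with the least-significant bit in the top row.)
Syndrome s = H · r^T (mod 2), r = 111111011100111:
  s[0] = (101010101010101)·(111111011100111) mod 2 = 1+0+1+0+1+0+0+0+1+0+0+0+1+0+1 mod 2 = 0
  s[1] = (011001100110011)·(111111011100111) mod 2 = 0+1+1+0+0+1+0+0+0+1+0+0+0+1+1 mod 2 = 0
  s[2] = (000111100001111)·(111111011100111) mod 2 = 0+0+0+1+1+1+0+0+0+0+0+0+1+1+1 mod 2 = 0
  s[3] = (000000011111111)·(111111011100111) mod 2 = 0+0+0+0+0+0+0+1+1+1+0+0+1+1+1 mod 2 = 0
Syndrome = 0000
s = 0: no error detected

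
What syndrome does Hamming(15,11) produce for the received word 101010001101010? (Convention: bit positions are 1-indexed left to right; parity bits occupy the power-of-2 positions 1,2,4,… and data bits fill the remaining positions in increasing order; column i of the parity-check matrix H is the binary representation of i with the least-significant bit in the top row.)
Syndrome s = H · r^T (mod 2), r = 101010001101010:
  s[0] = (101010101010101)·(101010001101010) mod 2 = 1+0+1+0+1+0+0+0+1+0+0+0+0+0+0 mod 2 = 0
  s[1] = (011001100110011)·(101010001101010) mod 2 = 0+0+1+0+0+0+0+0+0+1+0+0+0+1+0 mod 2 = 1
  s[2] = (000111100001111)·(101010001101010) mod 2 = 0+0+0+0+1+0+0+0+0+0+0+1+0+1+0 mod 2 = 1
  s[3] = (000000011111111)·(101010001101010) mod 2 = 0+0+0+0+0+0+0+0+1+1+0+1+0+1+0 mod 2 = 0
Syndrome = 0110
Non-zero syndrome: error at position 6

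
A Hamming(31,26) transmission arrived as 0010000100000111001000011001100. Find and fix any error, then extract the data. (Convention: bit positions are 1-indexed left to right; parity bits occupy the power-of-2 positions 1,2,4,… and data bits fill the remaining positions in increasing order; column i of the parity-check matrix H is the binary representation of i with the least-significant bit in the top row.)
Syndrome s = H · r^T (mod 2), r = 0010000100000111001000011001100:
  s[0] = (1010101010101010101010101010101)·(0010000100000111001000011001100) mod 2 = 0+0+1+0+0+0+0+0+0+0+0+0+0+0+1+0+0+0+1+0+0+0+0+0+1+0+0+0+1+0+0 mod 2 = 1
  s[1] = (0110011001100110011001100110011)·(0010000100000111001000011001100) mod 2 = 0+0+1+0+0+0+0+0+0+0+0+0+0+1+1+0+0+0+1+0+0+0+0+0+0+0+0+0+0+0+0 mod 2 = 0
  s[2] = (0001111000011110000111100001111)·(0010000100000111001000011001100) mod 2 = 0+0+0+0+0+0+0+0+0+0+0+0+0+1+1+0+0+0+0+0+0+0+0+0+0+0+0+1+1+0+0 mod 2 = 0
  s[3] = (0000000111111110000000011111111)·(0010000100000111001000011001100) mod 2 = 0+0+0+0+0+0+0+1+0+0+0+0+0+1+1+0+0+0+0+0+0+0+0+1+1+0+0+1+1+0+0 mod 2 = 1
  s[4] = (0000000000000001111111111111111)·(0010000100000111001000011001100) mod 2 = 0+0+0+0+0+0+0+0+0+0+0+0+0+0+0+1+0+0+1+0+0+0+0+1+1+0+0+1+1+0+0 mod 2 = 0
Syndrome = 10010
Column 9 of H equals this syndrome → error at bit 9 (1-indexed).
Flip bit 9: 0010000100000111001000011001100 → 0010000110000111001000011001100
Extract data bits at positions {3,5,6,7,9,10,11,12,13,14,15,17,18,19,20,21,22,23,24,25,26,27,28,29,30,31}: 10001000011001000011001100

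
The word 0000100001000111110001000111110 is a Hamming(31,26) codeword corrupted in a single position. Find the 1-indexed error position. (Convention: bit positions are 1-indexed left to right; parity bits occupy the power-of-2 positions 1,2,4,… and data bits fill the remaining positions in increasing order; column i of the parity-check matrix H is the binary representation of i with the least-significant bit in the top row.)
Syndrome s = H · r^T (mod 2), r = 0000100001000111110001000111110:
  s[0] = (1010101010101010101010101010101)·(0000100001000111110001000111110) mod 2 = 0+0+0+0+1+0+0+0+0+0+0+0+0+0+1+0+1+0+0+0+0+0+0+0+0+0+1+0+1+0+0 mod 2 = 1
  s[1] = (0110011001100110011001100110011)·(0000100001000111110001000111110) mod 2 = 0+0+0+0+0+0+0+0+0+1+0+0+0+1+1+0+0+1+0+0+0+1+0+0+0+1+1+0+0+1+0 mod 2 = 0
  s[2] = (0001111000011110000111100001111)·(0000100001000111110001000111110) mod 2 = 0+0+0+0+1+0+0+0+0+0+0+0+0+1+1+0+0+0+0+0+0+1+0+0+0+0+0+1+1+1+0 mod 2 = 1
  s[3] = (0000000111111110000000011111111)·(0000100001000111110001000111110) mod 2 = 0+0+0+0+0+0+0+0+0+1+0+0+0+1+1+0+0+0+0+0+0+0+0+0+0+1+1+1+1+1+0 mod 2 = 0
  s[4] = (0000000000000001111111111111111)·(0000100001000111110001000111110) mod 2 = 0+0+0+0+0+0+0+0+0+0+0+0+0+0+0+1+1+1+0+0+0+1+0+0+0+1+1+1+1+1+0 mod 2 = 1
Syndrome = 10101
Column i of H is the binary representation of i, so the syndrome is the binary index of the flipped bit.
Read s = 10101 with s[0] as LSB: 1·2^0 + 0·2^1 + 1·2^2 + 0·2^3 + 1·2^4 = 21.
Error is at bit position 21.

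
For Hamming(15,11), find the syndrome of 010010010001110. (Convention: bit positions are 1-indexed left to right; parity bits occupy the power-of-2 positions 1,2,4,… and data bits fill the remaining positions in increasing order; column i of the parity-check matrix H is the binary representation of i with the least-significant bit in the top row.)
Syndrome s = H · r^T (mod 2), r = 010010010001110:
  s[0] = (101010101010101)·(010010010001110) mod 2 = 0+0+0+0+1+0+0+0+0+0+0+0+1+0+0 mod 2 = 0
  s[1] = (011001100110011)·(010010010001110) mod 2 = 0+1+0+0+0+0+0+0+0+0+0+0+0+1+0 mod 2 = 0
  s[2] = (000111100001111)·(010010010001110) mod 2 = 0+0+0+0+1+0+0+0+0+0+0+1+1+1+0 mod 2 = 0
  s[3] = (000000011111111)·(010010010001110) mod 2 = 0+0+0+0+0+0+0+1+0+0+0+1+1+1+0 mod 2 = 0
Syndrome = 0000
s = 0: no error detected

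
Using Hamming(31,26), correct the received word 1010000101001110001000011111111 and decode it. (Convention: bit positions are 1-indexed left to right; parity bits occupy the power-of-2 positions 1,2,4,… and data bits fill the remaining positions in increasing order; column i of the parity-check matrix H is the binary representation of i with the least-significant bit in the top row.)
Syndrome s = H · r^T (mod 2), r = 1010000101001110001000011111111:
  s[0] = (1010101010101010101010101010101)·(1010000101001110001000011111111) mod 2 = 1+0+1+0+0+0+0+0+0+0+0+0+1+0+1+0+0+0+1+0+0+0+0+0+1+0+1+0+1+0+1 mod 2 = 1
  s[1] = (0110011001100110011001100110011)·(1010000101001110001000011111111) mod 2 = 0+0+1+0+0+0+0+0+0+1+0+0+0+1+1+0+0+0+1+0+0+0+0+0+0+1+1+0+0+1+1 mod 2 = 1
  s[2] = (0001111000011110000111100001111)·(1010000101001110001000011111111) mod 2 = 0+0+0+0+0+0+0+0+0+0+0+0+1+1+1+0+0+0+0+0+0+0+0+0+0+0+0+1+1+1+1 mod 2 = 1
  s[3] = (0000000111111110000000011111111)·(1010000101001110001000011111111) mod 2 = 0+0+0+0+0+0+0+1+0+1+0+0+1+1+1+0+0+0+0+0+0+0+0+1+1+1+1+1+1+1+1 mod 2 = 1
  s[4] = (0000000000000001111111111111111)·(1010000101001110001000011111111) mod 2 = 0+0+0+0+0+0+0+0+0+0+0+0+0+0+0+0+0+0+1+0+0+0+0+1+1+1+1+1+1+1+1 mod 2 = 1
Syndrome = 11111
Column 31 of H equals this syndrome → error at bit 31 (1-indexed).
Flip bit 31: 1010000101001110001000011111111 → 1010000101001110001000011111110
Extract data bits at positions {3,5,6,7,9,10,11,12,13,14,15,17,18,19,20,21,22,23,24,25,26,27,28,29,30,31}: 10000100111001000011111110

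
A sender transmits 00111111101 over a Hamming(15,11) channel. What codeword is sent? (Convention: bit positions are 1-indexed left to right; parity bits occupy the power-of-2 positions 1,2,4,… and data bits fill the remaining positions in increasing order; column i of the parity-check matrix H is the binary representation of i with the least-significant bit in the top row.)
Codeword c = d · G (mod 2), d = 00111111101:
  c[0] = d·G[:,0] = (00111111101)·(11011010101) mod 2 = 0+0+0+1+1+0+1+0+1+0+1 mod 2 = 1
  c[1] = d·G[:,1] = (00111111101)·(10110110011) mod 2 = 0+0+1+1+0+1+1+0+0+0+1 mod 2 = 1
  c[2] = d·G[:,2] = (00111111101)·(10000000000) mod 2 = 0+0+0+0+0+0+0+0+0+0+0 mod 2 = 0
  c[3] = d·G[:,3] = (00111111101)·(01110001111) mod 2 = 0+0+1+1+0+0+0+1+1+0+1 mod 2 = 1
  c[4] = d·G[:,4] = (00111111101)·(01000000000) mod 2 = 0+0+0+0+0+0+0+0+0+0+0 mod 2 = 0
  c[5] = d·G[:,5] = (00111111101)·(00100000000) mod 2 = 0+0+1+0+0+0+0+0+0+0+0 mod 2 = 1
  c[6] = d·G[:,6] = (00111111101)·(00010000000) mod 2 = 0+0+0+1+0+0+0+0+0+0+0 mod 2 = 1
  c[7] = d·G[:,7] = (00111111101)·(00001111111) mod 2 = 0+0+0+0+1+1+1+1+1+0+1 mod 2 = 0
  c[8] = d·G[:,8] = (00111111101)·(00001000000) mod 2 = 0+0+0+0+1+0+0+0+0+0+0 mod 2 = 1
  c[9] = d·G[:,9] = (00111111101)·(00000100000) mod 2 = 0+0+0+0+0+1+0+0+0+0+0 mod 2 = 1
  c[10] = d·G[:,10] = (00111111101)·(00000010000) mod 2 = 0+0+0+0+0+0+1+0+0+0+0 mod 2 = 1
  c[11] = d·G[:,11] = (00111111101)·(00000001000) mod 2 = 0+0+0+0+0+0+0+1+0+0+0 mod 2 = 1
  c[12] = d·G[:,12] = (00111111101)·(00000000100) mod 2 = 0+0+0+0+0+0+0+0+1+0+0 mod 2 = 1
  c[13] = d·G[:,13] = (00111111101)·(00000000010) mod 2 = 0+0+0+0+0+0+0+0+0+0+0 mod 2 = 0
  c[14] = d·G[:,14] = (00111111101)·(00000000001) mod 2 = 0+0+0+0+0+0+0+0+0+0+1 mod 2 = 1
Codeword = 110101101111101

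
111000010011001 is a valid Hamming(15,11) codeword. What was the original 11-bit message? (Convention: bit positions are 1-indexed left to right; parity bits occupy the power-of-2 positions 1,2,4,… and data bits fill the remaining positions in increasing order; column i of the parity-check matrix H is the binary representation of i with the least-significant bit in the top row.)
Parity bits occupy power-of-2 positions; data bits are at positions {3,5,6,7,9,10,11,12,13,14,15} (1-indexed).
Extract: c[3]=1 c[5]=0 c[6]=0 c[7]=0 c[9]=0 c[10]=0 c[11]=1 c[12]=1 c[13]=0 c[14]=0 c[15]=1
Data = 10000011001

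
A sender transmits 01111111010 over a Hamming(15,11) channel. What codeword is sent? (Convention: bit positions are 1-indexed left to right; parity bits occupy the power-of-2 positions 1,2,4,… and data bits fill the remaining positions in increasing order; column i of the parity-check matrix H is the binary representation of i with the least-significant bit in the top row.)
Codeword c = d · G (mod 2), d = 01111111010:
  c[0] = d·G[:,0] = (01111111010)·(11011010101) mod 2 = 0+1+0+1+1+0+1+0+0+0+0 mod 2 = 0
  c[1] = d·G[:,1] = (01111111010)·(10110110011) mod 2 = 0+0+1+1+0+1+1+0+0+1+0 mod 2 = 1
  c[2] = d·G[:,2] = (01111111010)·(10000000000) mod 2 = 0+0+0+0+0+0+0+0+0+0+0 mod 2 = 0
  c[3] = d·G[:,3] = (01111111010)·(01110001111) mod 2 = 0+1+1+1+0+0+0+1+0+1+0 mod 2 = 1
  c[4] = d·G[:,4] = (01111111010)·(01000000000) mod 2 = 0+1+0+0+0+0+0+0+0+0+0 mod 2 = 1
  c[5] = d·G[:,5] = (01111111010)·(00100000000) mod 2 = 0+0+1+0+0+0+0+0+0+0+0 mod 2 = 1
  c[6] = d·G[:,6] = (01111111010)·(00010000000) mod 2 = 0+0+0+1+0+0+0+0+0+0+0 mod 2 = 1
  c[7] = d·G[:,7] = (01111111010)·(00001111111) mod 2 = 0+0+0+0+1+1+1+1+0+1+0 mod 2 = 1
  c[8] = d·G[:,8] = (01111111010)·(00001000000) mod 2 = 0+0+0+0+1+0+0+0+0+0+0 mod 2 = 1
  c[9] = d·G[:,9] = (01111111010)·(00000100000) mod 2 = 0+0+0+0+0+1+0+0+0+0+0 mod 2 = 1
  c[10] = d·G[:,10] = (01111111010)·(00000010000) mod 2 = 0+0+0+0+0+0+1+0+0+0+0 mod 2 = 1
  c[11] = d·G[:,11] = (01111111010)·(00000001000) mod 2 = 0+0+0+0+0+0+0+1+0+0+0 mod 2 = 1
  c[12] = d·G[:,12] = (01111111010)·(00000000100) mod 2 = 0+0+0+0+0+0+0+0+0+0+0 mod 2 = 0
  c[13] = d·G[:,13] = (01111111010)·(00000000010) mod 2 = 0+0+0+0+0+0+0+0+0+1+0 mod 2 = 1
  c[14] = d·G[:,14] = (01111111010)·(00000000001) mod 2 = 0+0+0+0+0+0+0+0+0+0+0 mod 2 = 0
Codeword = 010111111111010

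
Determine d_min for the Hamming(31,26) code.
d_min = 3 (every single-error-correcting Hamming code has d_min = 3).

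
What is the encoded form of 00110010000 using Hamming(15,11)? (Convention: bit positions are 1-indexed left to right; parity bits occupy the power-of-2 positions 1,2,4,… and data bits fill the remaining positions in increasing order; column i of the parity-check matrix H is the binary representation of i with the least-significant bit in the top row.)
Codeword c = d · G (mod 2), d = 00110010000:
  c[0] = d·G[:,0] = (00110010000)·(11011010101) mod 2 = 0+0+0+1+0+0+1+0+0+0+0 mod 2 = 0
  c[1] = d·G[:,1] = (00110010000)·(10110110011) mod 2 = 0+0+1+1+0+0+1+0+0+0+0 mod 2 = 1
  c[2] = d·G[:,2] = (00110010000)·(10000000000) mod 2 = 0+0+0+0+0+0+0+0+0+0+0 mod 2 = 0
  c[3] = d·G[:,3] = (00110010000)·(01110001111) mod 2 = 0+0+1+1+0+0+0+0+0+0+0 mod 2 = 0
  c[4] = d·G[:,4] = (00110010000)·(01000000000) mod 2 = 0+0+0+0+0+0+0+0+0+0+0 mod 2 = 0
  c[5] = d·G[:,5] = (00110010000)·(00100000000) mod 2 = 0+0+1+0+0+0+0+0+0+0+0 mod 2 = 1
  c[6] = d·G[:,6] = (00110010000)·(00010000000) mod 2 = 0+0+0+1+0+0+0+0+0+0+0 mod 2 = 1
  c[7] = d·G[:,7] = (00110010000)·(00001111111) mod 2 = 0+0+0+0+0+0+1+0+0+0+0 mod 2 = 1
  c[8] = d·G[:,8] = (00110010000)·(00001000000) mod 2 = 0+0+0+0+0+0+0+0+0+0+0 mod 2 = 0
  c[9] = d·G[:,9] = (00110010000)·(00000100000) mod 2 = 0+0+0+0+0+0+0+0+0+0+0 mod 2 = 0
  c[10] = d·G[:,10] = (00110010000)·(00000010000) mod 2 = 0+0+0+0+0+0+1+0+0+0+0 mod 2 = 1
  c[11] = d·G[:,11] = (00110010000)·(00000001000) mod 2 = 0+0+0+0+0+0+0+0+0+0+0 mod 2 = 0
  c[12] = d·G[:,12] = (00110010000)·(00000000100) mod 2 = 0+0+0+0+0+0+0+0+0+0+0 mod 2 = 0
  c[13] = d·G[:,13] = (00110010000)·(00000000010) mod 2 = 0+0+0+0+0+0+0+0+0+0+0 mod 2 = 0
  c[14] = d·G[:,14] = (00110010000)·(00000000001) mod 2 = 0+0+0+0+0+0+0+0+0+0+0 mod 2 = 0
Codeword = 010001110010000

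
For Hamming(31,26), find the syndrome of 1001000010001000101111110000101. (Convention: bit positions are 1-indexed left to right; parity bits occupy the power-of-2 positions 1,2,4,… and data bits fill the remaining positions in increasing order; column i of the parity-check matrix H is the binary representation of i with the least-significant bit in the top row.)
Syndrome s = H · r^T (mod 2), r = 1001000010001000101111110000101:
  s[0] = (1010101010101010101010101010101)·(1001000010001000101111110000101) mod 2 = 1+0+0+0+0+0+0+0+1+0+0+0+1+0+0+0+1+0+1+0+1+0+1+0+0+0+0+0+1+0+1 mod 2 = 1
  s[1] = (0110011001100110011001100110011)·(1001000010001000101111110000101) mod 2 = 0+0+0+0+0+0+0+0+0+0+0+0+0+0+0+0+0+0+1+0+0+1+1+0+0+0+0+0+0+0+1 mod 2 = 0
  s[2] = (0001111000011110000111100001111)·(1001000010001000101111110000101) mod 2 = 0+0+0+1+0+0+0+0+0+0+0+0+1+0+0+0+0+0+0+1+1+1+1+0+0+0+0+0+1+0+1 mod 2 = 0
  s[3] = (0000000111111110000000011111111)·(1001000010001000101111110000101) mod 2 = 0+0+0+0+0+0+0+0+1+0+0+0+1+0+0+0+0+0+0+0+0+0+0+1+0+0+0+0+1+0+1 mod 2 = 1
  s[4] = (0000000000000001111111111111111)·(1001000010001000101111110000101) mod 2 = 0+0+0+0+0+0+0+0+0+0+0+0+0+0+0+0+1+0+1+1+1+1+1+1+0+0+0+0+1+0+1 mod 2 = 1
Syndrome = 10011
Non-zero syndrome: error at position 25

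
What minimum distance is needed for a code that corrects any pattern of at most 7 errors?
Correcting t errors requires d_min ≥ 2t + 1 = 2·7 + 1 = 15.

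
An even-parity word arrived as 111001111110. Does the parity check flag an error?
Sum of received bits: 1+1+1+0+0+1+1+1+1+1+1+0 = 9; 9 mod 2 = 1. Result is 1 ≠ 0 → error detected.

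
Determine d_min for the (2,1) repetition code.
d_min = 2 (the only two codewords are 0…0 and 1…1, differing in all 2 positions).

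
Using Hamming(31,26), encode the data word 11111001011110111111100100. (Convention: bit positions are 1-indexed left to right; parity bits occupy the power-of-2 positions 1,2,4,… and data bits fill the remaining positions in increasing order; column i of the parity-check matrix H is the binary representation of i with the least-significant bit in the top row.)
Codeword c = d · G (mod 2), d = 11111001011110111111100100:
  c[0] = d·G[:,0] = (11111001011110111111100100)·(11011010101101010101010101) mod 2 = 1+1+0+1+1+0+0+0+0+0+1+1+0+0+0+1+0+1+0+1+0+0+0+1+0+0 mod 2 = 0
  c[1] = d·G[:,1] = (11111001011110111111100100)·(10110110011011001100110011) mod 2 = 1+0+1+1+0+0+0+0+0+1+1+0+1+0+0+0+1+1+0+0+1+0+0+0+0+0 mod 2 = 1
  c[2] = d·G[:,2] = (11111001011110111111100100)·(10000000000000000000000000) mod 2 = 1+0+0+0+0+0+0+0+0+0+0+0+0+0+0+0+0+0+0+0+0+0+0+0+0+0 mod 2 = 1
  c[3] = d·G[:,3] = (11111001011110111111100100)·(01110001111000111100001111) mod 2 = 0+1+1+1+0+0+0+1+0+1+1+0+0+0+1+1+1+1+0+0+0+0+0+1+0+0 mod 2 = 1
  c[4] = d·G[:,4] = (11111001011110111111100100)·(01000000000000000000000000) mod 2 = 0+1+0+0+0+0+0+0+0+0+0+0+0+0+0+0+0+0+0+0+0+0+0+0+0+0 mod 2 = 1
  c[5] = d·G[:,5] = (11111001011110111111100100)·(00100000000000000000000000) mod 2 = 0+0+1+0+0+0+0+0+0+0+0+0+0+0+0+0+0+0+0+0+0+0+0+0+0+0 mod 2 = 1
  c[6] = d·G[:,6] = (11111001011110111111100100)·(00010000000000000000000000) mod 2 = 0+0+0+1+0+0+0+0+0+0+0+0+0+0+0+0+0+0+0+0+0+0+0+0+0+0 mod 2 = 1
  c[7] = d·G[:,7] = (11111001011110111111100100)·(00001111111000000011111111) mod 2 = 0+0+0+0+1+0+0+1+0+1+1+0+0+0+0+0+0+0+1+1+1+0+0+1+0+0 mod 2 = 0
  c[8] = d·G[:,8] = (11111001011110111111100100)·(00001000000000000000000000) mod 2 = 0+0+0+0+1+0+0+0+0+0+0+0+0+0+0+0+0+0+0+0+0+0+0+0+0+0 mod 2 = 1
  c[9] = d·G[:,9] = (11111001011110111111100100)·(00000100000000000000000000) mod 2 = 0+0+0+0+0+0+0+0+0+0+0+0+0+0+0+0+0+0+0+0+0+0+0+0+0+0 mod 2 = 0
  c[10] = d·G[:,10] = (11111001011110111111100100)·(00000010000000000000000000) mod 2 = 0+0+0+0+0+0+0+0+0+0+0+0+0+0+0+0+0+0+0+0+0+0+0+0+0+0 mod 2 = 0
  c[11] = d·G[:,11] = (11111001011110111111100100)·(00000001000000000000000000) mod 2 = 0+0+0+0+0+0+0+1+0+0+0+0+0+0+0+0+0+0+0+0+0+0+0+0+0+0 mod 2 = 1
  c[12] = d·G[:,12] = (11111001011110111111100100)·(00000000100000000000000000) mod 2 = 0+0+0+0+0+0+0+0+0+0+0+0+0+0+0+0+0+0+0+0+0+0+0+0+0+0 mod 2 = 0
  c[13] = d·G[:,13] = (11111001011110111111100100)·(00000000010000000000000000) mod 2 = 0+0+0+0+0+0+0+0+0+1+0+0+0+0+0+0+0+0+0+0+0+0+0+0+0+0 mod 2 = 1
  c[14] = d·G[:,14] = (11111001011110111111100100)·(00000000001000000000000000) mod 2 = 0+0+0+0+0+0+0+0+0+0+1+0+0+0+0+0+0+0+0+0+0+0+0+0+0+0 mod 2 = 1
  c[15] = d·G[:,15] = (11111001011110111111100100)·(00000000000111111111111111) mod 2 = 0+0+0+0+0+0+0+0+0+0+0+1+1+0+1+1+1+1+1+1+1+0+0+1+0+0 mod 2 = 0
  c[16] = d·G[:,16] = (11111001011110111111100100)·(00000000000100000000000000) mod 2 = 0+0+0+0+0+0+0+0+0+0+0+1+0+0+0+0+0+0+0+0+0+0+0+0+0+0 mod 2 = 1
  c[17] = d·G[:,17] = (11111001011110111111100100)·(00000000000010000000000000) mod 2 = 0+0+0+0+0+0+0+0+0+0+0+0+1+0+0+0+0+0+0+0+0+0+0+0+0+0 mod 2 = 1
  c[18] = d·G[:,18] = (11111001011110111111100100)·(00000000000001000000000000) mod 2 = 0+0+0+0+0+0+0+0+0+0+0+0+0+0+0+0+0+0+0+0+0+0+0+0+0+0 mod 2 = 0
  c[19] = d·G[:,19] = (11111001011110111111100100)·(00000000000000100000000000) mod 2 = 0+0+0+0+0+0+0+0+0+0+0+0+0+0+1+0+0+0+0+0+0+0+0+0+0+0 mod 2 = 1
  c[20] = d·G[:,20] = (11111001011110111111100100)·(00000000000000010000000000) mod 2 = 0+0+0+0+0+0+0+0+0+0+0+0+0+0+0+1+0+0+0+0+0+0+0+0+0+0 mod 2 = 1
  c[21] = d·G[:,21] = (11111001011110111111100100)·(00000000000000001000000000) mod 2 = 0+0+0+0+0+0+0+0+0+0+0+0+0+0+0+0+1+0+0+0+0+0+0+0+0+0 mod 2 = 1
  c[22] = d·G[:,22] = (11111001011110111111100100)·(00000000000000000100000000) mod 2 = 0+0+0+0+0+0+0+0+0+0+0+0+0+0+0+0+0+1+0+0+0+0+0+0+0+0 mod 2 = 1
  c[23] = d·G[:,23] = (11111001011110111111100100)·(00000000000000000010000000) mod 2 = 0+0+0+0+0+0+0+0+0+0+0+0+0+0+0+0+0+0+1+0+0+0+0+0+0+0 mod 2 = 1
  c[24] = d·G[:,24] = (11111001011110111111100100)·(00000000000000000001000000) mod 2 = 0+0+0+0+0+0+0+0+0+0+0+0+0+0+0+0+0+0+0+1+0+0+0+0+0+0 mod 2 = 1
  c[25] = d·G[:,25] = (11111001011110111111100100)·(00000000000000000000100000) mod 2 = 0+0+0+0+0+0+0+0+0+0+0+0+0+0+0+0+0+0+0+0+1+0+0+0+0+0 mod 2 = 1
  c[26] = d·G[:,26] = (11111001011110111111100100)·(00000000000000000000010000) mod 2 = 0+0+0+0+0+0+0+0+0+0+0+0+0+0+0+0+0+0+0+0+0+0+0+0+0+0 mod 2 = 0
  c[27] = d·G[:,27] = (11111001011110111111100100)·(00000000000000000000001000) mod 2 = 0+0+0+0+0+0+0+0+0+0+0+0+0+0+0+0+0+0+0+0+0+0+0+0+0+0 mod 2 = 0
  c[28] = d·G[:,28] = (11111001011110111111100100)·(00000000000000000000000100) mod 2 = 0+0+0+0+0+0+0+0+0+0+0+0+0+0+0+0+0+0+0+0+0+0+0+1+0+0 mod 2 = 1
  c[29] = d·G[:,29] = (11111001011110111111100100)·(00000000000000000000000010) mod 2 = 0+0+0+0+0+0+0+0+0+0+0+0+0+0+0+0+0+0+0+0+0+0+0+0+0+0 mod 2 = 0
  c[30] = d·G[:,30] = (11111001011110111111100100)·(00000000000000000000000001) mod 2 = 0+0+0+0+0+0+0+0+0+0+0+0+0+0+0+0+0+0+0+0+0+0+0+0+0+0 mod 2 = 0
Codeword = 0111111010010110110111111100100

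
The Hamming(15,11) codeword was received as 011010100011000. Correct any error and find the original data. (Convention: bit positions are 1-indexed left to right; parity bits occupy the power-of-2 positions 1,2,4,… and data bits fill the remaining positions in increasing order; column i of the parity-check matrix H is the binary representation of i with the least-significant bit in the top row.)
Syndrome s = H · r^T (mod 2), r = 011010100011000:
  s[0] = (101010101010101)·(011010100011000) mod 2 = 0+0+1+0+1+0+1+0+0+0+1+0+0+0+0 mod 2 = 0
  s[1] = (011001100110011)·(011010100011000) mod 2 = 0+1+1+0+0+0+1+0+0+0+1+0+0+0+0 mod 2 = 0
  s[2] = (000111100001111)·(011010100011000) mod 2 = 0+0+0+0+1+0+1+0+0+0+0+1+0+0+0 mod 2 = 1
  s[3] = (000000011111111)·(011010100011000) mod 2 = 0+0+0+0+0+0+0+0+0+0+1+1+0+0+0 mod 2 = 0
Syndrome = 0010
Column 4 of H equals this syndrome → error at bit 4 (1-indexed).
Flip bit 4: 011010100011000 → 011110100011000
Extract data bits at positions {3,5,6,7,9,10,11,12,13,14,15}: 11010011000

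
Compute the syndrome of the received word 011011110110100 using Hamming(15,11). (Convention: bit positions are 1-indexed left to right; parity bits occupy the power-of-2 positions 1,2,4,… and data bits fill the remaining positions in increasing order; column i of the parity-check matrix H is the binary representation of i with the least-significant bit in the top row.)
Syndrome s = H · r^T (mod 2), r = 011011110110100:
  s[0] = (101010101010101)·(011011110110100) mod 2 = 0+0+1+0+1+0+1+0+0+0+1+0+1+0+0 mod 2 = 1
  s[1] = (011001100110011)·(011011110110100) mod 2 = 0+1+1+0+0+1+1+0+0+1+1+0+0+0+0 mod 2 = 0
  s[2] = (000111100001111)·(011011110110100) mod 2 = 0+0+0+0+1+1+1+0+0+0+0+0+1+0+0 mod 2 = 0
  s[3] = (000000011111111)·(011011110110100) mod 2 = 0+0+0+0+0+0+0+1+0+1+1+0+1+0+0 mod 2 = 0
Syndrome = 1000
Non-zero syndrome: error at position 1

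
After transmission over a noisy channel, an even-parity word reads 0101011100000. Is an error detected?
Sum of received bits: 0+1+0+1+0+1+1+1+0+0+0+0+0 = 5; 5 mod 2 = 1. Result is 1 ≠ 0 → error detected.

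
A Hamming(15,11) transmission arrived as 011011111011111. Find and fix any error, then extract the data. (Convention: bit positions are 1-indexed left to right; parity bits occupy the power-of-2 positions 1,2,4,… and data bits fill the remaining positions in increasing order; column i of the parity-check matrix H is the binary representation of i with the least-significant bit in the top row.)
Syndrome s = H · r^T (mod 2), r = 011011111011111:
  s[0] = (101010101010101)·(011011111011111) mod 2 = 0+0+1+0+1+0+1+0+1+0+1+0+1+0+1 mod 2 = 1
  s[1] = (011001100110011)·(011011111011111) mod 2 = 0+1+1+0+0+1+1+0+0+0+1+0+0+1+1 mod 2 = 1
  s[2] = (000111100001111)·(011011111011111) mod 2 = 0+0+0+0+1+1+1+0+0+0+0+1+1+1+1 mod 2 = 1
  s[3] = (000000011111111)·(011011111011111) mod 2 = 0+0+0+0+0+0+0+1+1+0+1+1+1+1+1 mod 2 = 1
Syndrome = 1111
Column 15 of H equals this syndrome → error at bit 15 (1-indexed).
Flip bit 15: 011011111011111 → 011011111011110
Extract data bits at positions {3,5,6,7,9,10,11,12,13,14,15}: 11111011110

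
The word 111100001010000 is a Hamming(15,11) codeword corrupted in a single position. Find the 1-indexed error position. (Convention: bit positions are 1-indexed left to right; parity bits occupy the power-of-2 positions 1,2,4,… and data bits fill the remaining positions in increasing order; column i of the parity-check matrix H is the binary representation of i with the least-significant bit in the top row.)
Syndrome s = H · r^T (mod 2), r = 111100001010000:
  s[0] = (101010101010101)·(111100001010000) mod 2 = 1+0+1+0+0+0+0+0+1+0+1+0+0+0+0 mod 2 = 0
  s[1] = (011001100110011)·(111100001010000) mod 2 = 0+1+1+0+0+0+0+0+0+0+1+0+0+0+0 mod 2 = 1
  s[2] = (000111100001111)·(111100001010000) mod 2 = 0+0+0+1+0+0+0+0+0+0+0+0+0+0+0 mod 2 = 1
  s[3] = (000000011111111)·(111100001010000) mod 2 = 0+0+0+0+0+0+0+0+1+0+1+0+0+0+0 mod 2 = 0
Syndrome = 0110
Column i of H is the binary representation of i, so the syndrome is the binary index of the flipped bit.
Read s = 0110 with s[0] as LSB: 0·2^0 + 1·2^1 + 1·2^2 + 0·2^3 = 6.
Error is at bit position 6.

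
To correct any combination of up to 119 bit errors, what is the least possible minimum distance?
Correcting t errors requires d_min ≥ 2t + 1 = 2·119 + 1 = 239.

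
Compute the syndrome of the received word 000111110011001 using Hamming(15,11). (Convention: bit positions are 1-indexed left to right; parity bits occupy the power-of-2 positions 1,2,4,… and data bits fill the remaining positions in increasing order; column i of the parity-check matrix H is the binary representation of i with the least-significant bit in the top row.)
Syndrome s = H · r^T (mod 2), r = 000111110011001:
  s[0] = (101010101010101)·(000111110011001) mod 2 = 0+0+0+0+1+0+1+0+0+0+1+0+0+0+1 mod 2 = 0
  s[1] = (011001100110011)·(000111110011001) mod 2 = 0+0+0+0+0+1+1+0+0+0+1+0+0+0+1 mod 2 = 0
  s[2] = (000111100001111)·(000111110011001) mod 2 = 0+0+0+1+1+1+1+0+0+0+0+1+0+0+1 mod 2 = 0
  s[3] = (000000011111111)·(000111110011001) mod 2 = 0+0+0+0+0+0+0+1+0+0+1+1+0+0+1 mod 2 = 0
Syndrome = 0000
s = 0: no error detected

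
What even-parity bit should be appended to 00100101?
Sum of data bits: 0+0+1+0+0+1+0+1 = 3.
3 mod 2 = 1, so parity bit = 1.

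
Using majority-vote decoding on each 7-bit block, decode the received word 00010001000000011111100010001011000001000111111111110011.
Split into 7-bit blocks and majority-vote each:
  block 1 = 0001000: 1 ones, 6 zeros → 0
  block 2 = 1000000: 1 ones, 6 zeros → 0
  block 3 = 0111111: 6 ones, 1 zeros → 1
  block 4 = 0001000: 1 ones, 6 zeros → 0
  block 5 = 1011000: 3 ones, 4 zeros → 0
  block 6 = 0010001: 2 ones, 5 zeros → 0
  block 7 = 1111111: 7 ones, 0 zeros → 1
  block 8 = 1110011: 5 ones, 2 zeros → 1
Decoded = 00100011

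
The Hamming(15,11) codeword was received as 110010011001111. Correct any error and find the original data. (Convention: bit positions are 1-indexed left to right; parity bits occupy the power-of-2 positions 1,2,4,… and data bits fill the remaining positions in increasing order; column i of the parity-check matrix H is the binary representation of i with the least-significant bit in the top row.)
Syndrome s = H · r^T (mod 2), r = 110010011001111:
  s[0] = (101010101010101)·(110010011001111) mod 2 = 1+0+0+0+1+0+0+0+1+0+0+0+1+0+1 mod 2 = 1
  s[1] = (011001100110011)·(110010011001111) mod 2 = 0+1+0+0+0+0+0+0+0+0+0+0+0+1+1 mod 2 = 1
  s[2] = (000111100001111)·(110010011001111) mod 2 = 0+0+0+0+1+0+0+0+0+0+0+1+1+1+1 mod 2 = 1
  s[3] = (000000011111111)·(110010011001111) mod 2 = 0+0+0+0+0+0+0+1+1+0+0+1+1+1+1 mod 2 = 0
Syndrome = 1110
Column 7 of H equals this syndrome → error at bit 7 (1-indexed).
Flip bit 7: 110010011001111 → 110010111001111
Extract data bits at positions {3,5,6,7,9,10,11,12,13,14,15}: 01011001111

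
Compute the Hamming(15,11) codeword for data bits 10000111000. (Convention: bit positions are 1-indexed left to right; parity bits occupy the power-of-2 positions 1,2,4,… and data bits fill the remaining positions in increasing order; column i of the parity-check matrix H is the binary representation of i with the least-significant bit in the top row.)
Codeword c = d · G (mod 2), d = 10000111000:
  c[0] = d·G[:,0] = (10000111000)·(11011010101) mod 2 = 1+0+0+0+0+0+1+0+0+0+0 mod 2 = 0
  c[1] = d·G[:,1] = (10000111000)·(10110110011) mod 2 = 1+0+0+0+0+1+1+0+0+0+0 mod 2 = 1
  c[2] = d·G[:,2] = (10000111000)·(10000000000) mod 2 = 1+0+0+0+0+0+0+0+0+0+0 mod 2 = 1
  c[3] = d·G[:,3] = (10000111000)·(01110001111) mod 2 = 0+0+0+0+0+0+0+1+0+0+0 mod 2 = 1
  c[4] = d·G[:,4] = (10000111000)·(01000000000) mod 2 = 0+0+0+0+0+0+0+0+0+0+0 mod 2 = 0
  c[5] = d·G[:,5] = (10000111000)·(00100000000) mod 2 = 0+0+0+0+0+0+0+0+0+0+0 mod 2 = 0
  c[6] = d·G[:,6] = (10000111000)·(00010000000) mod 2 = 0+0+0+0+0+0+0+0+0+0+0 mod 2 = 0
  c[7] = d·G[:,7] = (10000111000)·(00001111111) mod 2 = 0+0+0+0+0+1+1+1+0+0+0 mod 2 = 1
  c[8] = d·G[:,8] = (10000111000)·(00001000000) mod 2 = 0+0+0+0+0+0+0+0+0+0+0 mod 2 = 0
  c[9] = d·G[:,9] = (10000111000)·(00000100000) mod 2 = 0+0+0+0+0+1+0+0+0+0+0 mod 2 = 1
  c[10] = d·G[:,10] = (10000111000)·(00000010000) mod 2 = 0+0+0+0+0+0+1+0+0+0+0 mod 2 = 1
  c[11] = d·G[:,11] = (10000111000)·(00000001000) mod 2 = 0+0+0+0+0+0+0+1+0+0+0 mod 2 = 1
  c[12] = d·G[:,12] = (10000111000)·(00000000100) mod 2 = 0+0+0+0+0+0+0+0+0+0+0 mod 2 = 0
  c[13] = d·G[:,13] = (10000111000)·(00000000010) mod 2 = 0+0+0+0+0+0+0+0+0+0+0 mod 2 = 0
  c[14] = d·G[:,14] = (10000111000)·(00000000001) mod 2 = 0+0+0+0+0+0+0+0+0+0+0 mod 2 = 0
Codeword = 011100010111000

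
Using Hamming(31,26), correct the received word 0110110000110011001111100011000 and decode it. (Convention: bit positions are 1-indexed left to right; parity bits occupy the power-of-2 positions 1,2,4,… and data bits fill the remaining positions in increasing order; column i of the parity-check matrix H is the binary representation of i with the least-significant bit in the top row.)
Syndrome s = H · r^T (mod 2), r = 0110110000110011001111100011000:
  s[0] = (1010101010101010101010101010101)·(0110110000110011001111100011000) mod 2 = 0+0+1+0+1+0+0+0+0+0+1+0+0+0+1+0+0+0+1+0+1+0+1+0+0+0+1+0+0+0+0 mod 2 = 0
  s[1] = (0110011001100110011001100110011)·(0110110000110011001111100011000) mod 2 = 0+1+1+0+0+1+0+0+0+0+1+0+0+0+1+0+0+0+1+0+0+1+1+0+0+0+1+0+0+0+0 mod 2 = 1
  s[2] = (0001111000011110000111100001111)·(0110110000110011001111100011000) mod 2 = 0+0+0+0+1+1+0+0+0+0+0+1+0+0+1+0+0+0+0+1+1+1+1+0+0+0+0+1+0+0+0 mod 2 = 1
  s[3] = (0000000111111110000000011111111)·(0110110000110011001111100011000) mod 2 = 0+0+0+0+0+0+0+0+0+0+1+1+0+0+1+0+0+0+0+0+0+0+0+0+0+0+1+1+0+0+0 mod 2 = 1
  s[4] = (0000000000000001111111111111111)·(0110110000110011001111100011000) mod 2 = 0+0+0+0+0+0+0+0+0+0+0+0+0+0+0+1+0+0+1+1+1+1+1+0+0+0+1+1+0+0+0 mod 2 = 0
Syndrome = 01110
Column 14 of H equals this syndrome → error at bit 14 (1-indexed).
Flip bit 14: 0110110000110011001111100011000 → 0110110000110111001111100011000
Extract data bits at positions {3,5,6,7,9,10,11,12,13,14,15,17,18,19,20,21,22,23,24,25,26,27,28,29,30,31}: 11100011011001111100011000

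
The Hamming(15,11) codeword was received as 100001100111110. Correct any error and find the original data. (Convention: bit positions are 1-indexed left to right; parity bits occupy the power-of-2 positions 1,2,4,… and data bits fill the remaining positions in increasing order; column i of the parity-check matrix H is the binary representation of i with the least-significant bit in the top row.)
Syndrome s = H · r^T (mod 2), r = 100001100111110:
  s[0] = (101010101010101)·(100001100111110) mod 2 = 1+0+0+0+0+0+1+0+0+0+1+0+1+0+0 mod 2 = 0
  s[1] = (011001100110011)·(100001100111110) mod 2 = 0+0+0+0+0+1+1+0+0+1+1+0+0+1+0 mod 2 = 1
  s[2] = (000111100001111)·(100001100111110) mod 2 = 0+0+0+0+0+1+1+0+0+0+0+1+1+1+0 mod 2 = 1
  s[3] = (000000011111111)·(100001100111110) mod 2 = 0+0+0+0+0+0+0+0+0+1+1+1+1+1+0 mod 2 = 1
Syndrome = 0111
Column 14 of H equals this syndrome → error at bit 14 (1-indexed).
Flip bit 14: 100001100111110 → 100001100111100
Extract data bits at positions {3,5,6,7,9,10,11,12,13,14,15}: 00110111100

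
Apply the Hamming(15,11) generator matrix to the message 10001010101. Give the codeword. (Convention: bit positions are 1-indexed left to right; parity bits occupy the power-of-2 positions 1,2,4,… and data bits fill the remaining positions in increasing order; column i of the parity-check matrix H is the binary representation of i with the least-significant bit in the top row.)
Codeword c = d · G (mod 2), d = 10001010101:
  c[0] = d·G[:,0] = (10001010101)·(11011010101) mod 2 = 1+0+0+0+1+0+1+0+1+0+1 mod 2 = 1
  c[1] = d·G[:,1] = (10001010101)·(10110110011) mod 2 = 1+0+0+0+0+0+1+0+0+0+1 mod 2 = 1
  c[2] = d·G[:,2] = (10001010101)·(10000000000) mod 2 = 1+0+0+0+0+0+0+0+0+0+0 mod 2 = 1
  c[3] = d·G[:,3] = (10001010101)·(01110001111) mod 2 = 0+0+0+0+0+0+0+0+1+0+1 mod 2 = 0
  c[4] = d·G[:,4] = (10001010101)·(01000000000) mod 2 = 0+0+0+0+0+0+0+0+0+0+0 mod 2 = 0
  c[5] = d·G[:,5] = (10001010101)·(00100000000) mod 2 = 0+0+0+0+0+0+0+0+0+0+0 mod 2 = 0
  c[6] = d·G[:,6] = (10001010101)·(00010000000) mod 2 = 0+0+0+0+0+0+0+0+0+0+0 mod 2 = 0
  c[7] = d·G[:,7] = (10001010101)·(00001111111) mod 2 = 0+0+0+0+1+0+1+0+1+0+1 mod 2 = 0
  c[8] = d·G[:,8] = (10001010101)·(00001000000) mod 2 = 0+0+0+0+1+0+0+0+0+0+0 mod 2 = 1
  c[9] = d·G[:,9] = (10001010101)·(00000100000) mod 2 = 0+0+0+0+0+0+0+0+0+0+0 mod 2 = 0
  c[10] = d·G[:,10] = (10001010101)·(00000010000) mod 2 = 0+0+0+0+0+0+1+0+0+0+0 mod 2 = 1
  c[11] = d·G[:,11] = (10001010101)·(00000001000) mod 2 = 0+0+0+0+0+0+0+0+0+0+0 mod 2 = 0
  c[12] = d·G[:,12] = (10001010101)·(00000000100) mod 2 = 0+0+0+0+0+0+0+0+1+0+0 mod 2 = 1
  c[13] = d·G[:,13] = (10001010101)·(00000000010) mod 2 = 0+0+0+0+0+0+0+0+0+0+0 mod 2 = 0
  c[14] = d·G[:,14] = (10001010101)·(00000000001) mod 2 = 0+0+0+0+0+0+0+0+0+0+1 mod 2 = 1
Codeword = 111000001010101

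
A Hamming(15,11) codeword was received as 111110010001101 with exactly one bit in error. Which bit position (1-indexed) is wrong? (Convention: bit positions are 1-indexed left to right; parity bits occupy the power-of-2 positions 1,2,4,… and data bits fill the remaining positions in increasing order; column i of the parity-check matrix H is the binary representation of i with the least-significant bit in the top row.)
Syndrome s = H · r^T (mod 2), r = 111110010001101:
  s[0] = (101010101010101)·(111110010001101) mod 2 = 1+0+1+0+1+0+0+0+0+0+0+0+1+0+1 mod 2 = 1
  s[1] = (011001100110011)·(111110010001101) mod 2 = 0+1+1+0+0+0+0+0+0+0+0+0+0+0+1 mod 2 = 1
  s[2] = (000111100001111)·(111110010001101) mod 2 = 0+0+0+1+1+0+0+0+0+0+0+1+1+0+1 mod 2 = 1
  s[3] = (000000011111111)·(111110010001101) mod 2 = 0+0+0+0+0+0+0+1+0+0+0+1+1+0+1 mod 2 = 0
Syndrome = 1110
Column i of H is the binary representation of i, so the syndrome is the binary index of the flipped bit.
Read s = 1110 with s[0] as LSB: 1·2^0 + 1·2^1 + 1·2^2 + 0·2^3 = 7.
Error is at bit position 7.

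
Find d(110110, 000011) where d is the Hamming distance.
XOR = 110101, count of 1s = 4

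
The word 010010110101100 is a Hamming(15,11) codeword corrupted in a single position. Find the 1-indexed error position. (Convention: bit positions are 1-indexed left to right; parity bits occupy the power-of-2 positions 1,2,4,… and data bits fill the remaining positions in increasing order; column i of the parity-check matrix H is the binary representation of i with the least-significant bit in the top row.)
Syndrome s = H · r^T (mod 2), r = 010010110101100:
  s[0] = (101010101010101)·(010010110101100) mod 2 = 0+0+0+0+1+0+1+0+0+0+0+0+1+0+0 mod 2 = 1
  s[1] = (011001100110011)·(010010110101100) mod 2 = 0+1+0+0+0+0+1+0+0+1+0+0+0+0+0 mod 2 = 1
  s[2] = (000111100001111)·(010010110101100) mod 2 = 0+0+0+0+1+0+1+0+0+0+0+1+1+0+0 mod 2 = 0
  s[3] = (000000011111111)·(010010110101100) mod 2 = 0+0+0+0+0+0+0+1+0+1+0+1+1+0+0 mod 2 = 0
Syndrome = 1100
Column i of H is the binary representation of i, so the syndrome is the binary index of the flipped bit.
Read s = 1100 with s[0] as LSB: 1·2^0 + 1·2^1 + 0·2^2 + 0·2^3 = 3.
Error is at bit position 3.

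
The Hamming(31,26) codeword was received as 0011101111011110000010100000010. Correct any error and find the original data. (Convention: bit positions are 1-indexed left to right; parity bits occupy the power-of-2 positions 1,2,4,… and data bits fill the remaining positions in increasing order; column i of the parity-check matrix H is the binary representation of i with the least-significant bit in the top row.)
Syndrome s = H · r^T (mod 2), r = 0011101111011110000010100000010:
  s[0] = (1010101010101010101010101010101)·(0011101111011110000010100000010) mod 2 = 0+0+1+0+1+0+1+0+1+0+0+0+1+0+1+0+0+0+0+0+1+0+1+0+0+0+0+0+0+0+0 mod 2 = 0
  s[1] = (0110011001100110011001100110011)·(0011101111011110000010100000010) mod 2 = 0+0+1+0+0+0+1+0+0+1+0+0+0+1+1+0+0+0+0+0+0+0+1+0+0+0+0+0+0+1+0 mod 2 = 1
  s[2] = (0001111000011110000111100001111)·(0011101111011110000010100000010) mod 2 = 0+0+0+1+1+0+1+0+0+0+0+1+1+1+1+0+0+0+0+0+1+0+1+0+0+0+0+0+0+1+0 mod 2 = 0
  s[3] = (0000000111111110000000011111111)·(0011101111011110000010100000010) mod 2 = 0+0+0+0+0+0+0+1+1+1+0+1+1+1+1+0+0+0+0+0+0+0+0+0+0+0+0+0+0+1+0 mod 2 = 0
  s[4] = (0000000000000001111111111111111)·(0011101111011110000010100000010) mod 2 = 0+0+0+0+0+0+0+0+0+0+0+0+0+0+0+0+0+0+0+0+1+0+1+0+0+0+0+0+0+1+0 mod 2 = 1
Syndrome = 01001
Column 18 of H equals this syndrome → error at bit 18 (1-indexed).
Flip bit 18: 0011101111011110000010100000010 → 0011101111011110010010100000010
Extract data bits at positions {3,5,6,7,9,10,11,12,13,14,15,17,18,19,20,21,22,23,24,25,26,27,28,29,30,31}: 11011101111010010100000010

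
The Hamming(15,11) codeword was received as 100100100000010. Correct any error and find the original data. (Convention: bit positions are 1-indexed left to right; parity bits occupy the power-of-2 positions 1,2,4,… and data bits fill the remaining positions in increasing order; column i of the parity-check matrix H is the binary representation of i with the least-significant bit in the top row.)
Syndrome s = H · r^T (mod 2), r = 100100100000010:
  s[0] = (101010101010101)·(100100100000010) mod 2 = 1+0+0+0+0+0+1+0+0+0+0+0+0+0+0 mod 2 = 0
  s[1] = (011001100110011)·(100100100000010) mod 2 = 0+0+0+0+0+0+1+0+0+0+0+0+0+1+0 mod 2 = 0
  s[2] = (000111100001111)·(100100100000010) mod 2 = 0+0+0+1+0+0+1+0+0+0+0+0+0+1+0 mod 2 = 1
  s[3] = (000000011111111)·(100100100000010) mod 2 = 0+0+0+0+0+0+0+0+0+0+0+0+0+1+0 mod 2 = 1
Syndrome = 0011
Column 12 of H equals this syndrome → error at bit 12 (1-indexed).
Flip bit 12: 100100100000010 → 100100100001010
Extract data bits at positions {3,5,6,7,9,10,11,12,13,14,15}: 00010001010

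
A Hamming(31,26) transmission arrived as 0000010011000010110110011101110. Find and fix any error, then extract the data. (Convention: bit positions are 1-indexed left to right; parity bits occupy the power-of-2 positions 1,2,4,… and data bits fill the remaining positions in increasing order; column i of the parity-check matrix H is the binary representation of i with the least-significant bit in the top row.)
Syndrome s = H · r^T (mod 2), r = 0000010011000010110110011101110:
  s[0] = (1010101010101010101010101010101)·(0000010011000010110110011101110) mod 2 = 0+0+0+0+0+0+0+0+1+0+0+0+0+0+1+0+1+0+0+0+1+0+0+0+1+0+0+0+1+0+0 mod 2 = 0
  s[1] = (0110011001100110011001100110011)·(0000010011000010110110011101110) mod 2 = 0+0+0+0+0+1+0+0+0+1+0+0+0+0+1+0+0+1+0+0+0+0+0+0+0+1+0+0+0+1+0 mod 2 = 0
  s[2] = (0001111000011110000111100001111)·(0000010011000010110110011101110) mod 2 = 0+0+0+0+0+1+0+0+0+0+0+0+0+0+1+0+0+0+0+1+1+0+0+0+0+0+0+1+1+1+0 mod 2 = 1
  s[3] = (0000000111111110000000011111111)·(0000010011000010110110011101110) mod 2 = 0+0+0+0+0+0+0+0+1+1+0+0+0+0+1+0+0+0+0+0+0+0+0+1+1+1+0+1+1+1+0 mod 2 = 1
  s[4] = (0000000000000001111111111111111)·(0000010011000010110110011101110) mod 2 = 0+0+0+0+0+0+0+0+0+0+0+0+0+0+0+0+1+1+0+1+1+0+0+1+1+1+0+1+1+1+0 mod 2 = 0
Syndrome = 00110
Column 12 of H equals this syndrome → error at bit 12 (1-indexed).
Flip bit 12: 0000010011000010110110011101110 → 0000010011010010110110011101110
Extract data bits at positions {3,5,6,7,9,10,11,12,13,14,15,17,18,19,20,21,22,23,24,25,26,27,28,29,30,31}: 00101101001110110011101110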